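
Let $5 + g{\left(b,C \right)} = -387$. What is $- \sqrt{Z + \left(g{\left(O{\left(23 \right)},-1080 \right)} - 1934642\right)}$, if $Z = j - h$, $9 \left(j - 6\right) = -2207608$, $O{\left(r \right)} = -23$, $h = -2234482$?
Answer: $- \frac{\sqrt{487478}}{3} \approx -232.73$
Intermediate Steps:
$g{\left(b,C \right)} = -392$ ($g{\left(b,C \right)} = -5 - 387 = -392$)
$j = - \frac{2207554}{9}$ ($j = 6 + \frac{1}{9} \left(-2207608\right) = 6 - \frac{2207608}{9} = - \frac{2207554}{9} \approx -2.4528 \cdot 10^{5}$)
$Z = \frac{17902784}{9}$ ($Z = - \frac{2207554}{9} - -2234482 = - \frac{2207554}{9} + 2234482 = \frac{17902784}{9} \approx 1.9892 \cdot 10^{6}$)
$- \sqrt{Z + \left(g{\left(O{\left(23 \right)},-1080 \right)} - 1934642\right)} = - \sqrt{\frac{17902784}{9} - 1935034} = - \sqrt{\frac{487478}{9}} = - \frac{\sqrt{487478}}{3}$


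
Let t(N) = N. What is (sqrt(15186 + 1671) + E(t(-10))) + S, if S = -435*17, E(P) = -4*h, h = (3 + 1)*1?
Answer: -7411 + 3*sqrt(1873) ≈ -7281.2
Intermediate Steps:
h = 4 (h = 4*1 = 4)
E(P) = -16 (E(P) = -4*4 = -16)
S = -7395
(sqrt(15186 + 1671) + E(t(-10))) + S = (sqrt(15186 + 1671) - 16) - 7395 = (sqrt(16857) - 16) - 7395 = (3*sqrt(1873) - 16) - 7395 = (-16 + 3*sqrt(1873)) - 7395 = -7411 + 3*sqrt(1873)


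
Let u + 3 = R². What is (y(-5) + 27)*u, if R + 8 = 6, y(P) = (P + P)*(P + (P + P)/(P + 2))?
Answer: 131/3 ≈ 43.667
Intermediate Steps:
y(P) = 2*P*(P + 2*P/(2 + P)) (y(P) = (2*P)*(P + (2*P)/(2 + P)) = (2*P)*(P + 2*P/(2 + P)) = 2*P*(P + 2*P/(2 + P)))
R = -2 (R = -8 + 6 = -2)
u = 1 (u = -3 + (-2)² = -3 + 4 = 1)
(y(-5) + 27)*u = (2*(-5)²*(4 - 5)/(2 - 5) + 27)*1 = (2*25*(-1)/(-3) + 27)*1 = (2*25*(-⅓)*(-1) + 27)*1 = (50/3 + 27)*1 = (131/3)*1 = 131/3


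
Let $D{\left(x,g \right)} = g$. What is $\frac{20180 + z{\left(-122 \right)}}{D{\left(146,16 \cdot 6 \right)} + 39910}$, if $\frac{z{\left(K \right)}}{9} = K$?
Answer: $\frac{9541}{20003} \approx 0.47698$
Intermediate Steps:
$z{\left(K \right)} = 9 K$
$\frac{20180 + z{\left(-122 \right)}}{D{\left(146,16 \cdot 6 \right)} + 39910} = \frac{20180 + 9 \left(-122\right)}{16 \cdot 6 + 39910} = \frac{20180 - 1098}{96 + 39910} = \frac{19082}{40006} = 19082 \cdot \frac{1}{40006} = \frac{9541}{20003}$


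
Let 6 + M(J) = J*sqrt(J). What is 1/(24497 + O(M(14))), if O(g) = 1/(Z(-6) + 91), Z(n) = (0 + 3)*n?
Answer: 73/1788282 ≈ 4.0821e-5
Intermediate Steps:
M(J) = -6 + J**(3/2) (M(J) = -6 + J*sqrt(J) = -6 + J**(3/2))
Z(n) = 3*n
O(g) = 1/73 (O(g) = 1/(3*(-6) + 91) = 1/(-18 + 91) = 1/73)
1/(24497 + O(M(14))) = 1/(24497 + 1/73) = 1/(1788282/73) = 73/1788282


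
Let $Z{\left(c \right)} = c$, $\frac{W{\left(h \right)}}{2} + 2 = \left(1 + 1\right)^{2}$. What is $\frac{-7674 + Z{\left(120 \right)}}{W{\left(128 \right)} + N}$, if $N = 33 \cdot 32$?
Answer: $- \frac{3777}{530} \approx -7.1264$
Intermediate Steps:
$N = 1056$
$W{\left(h \right)} = 4$ ($W{\left(h \right)} = -4 + 2 \left(1 + 1\right)^{2} = -4 + 2 \cdot 2^{2} = -4 + 2 \cdot 4 = -4 + 8 = 4$)
$\frac{-7674 + Z{\left(120 \right)}}{W{\left(128 \right)} + N} = \frac{-7674 + 120}{4 + 1056} = - \frac{7554}{1060} = \left(-7554\right) \frac{1}{1060} = - \frac{3777}{530}$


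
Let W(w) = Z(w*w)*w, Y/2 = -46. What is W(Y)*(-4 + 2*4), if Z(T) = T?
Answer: -3114752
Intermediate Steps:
Y = -92 (Y = 2*(-46) = -92)
W(w) = w**3 (W(w) = (w*w)*w = w**2*w = w**3)
W(Y)*(-4 + 2*4) = (-92)**3*(-4 + 2*4) = -778688*(-4 + 8) = -778688*4 = -3114752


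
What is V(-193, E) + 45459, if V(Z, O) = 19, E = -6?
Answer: 45478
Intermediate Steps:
V(-193, E) + 45459 = 19 + 45459 = 45478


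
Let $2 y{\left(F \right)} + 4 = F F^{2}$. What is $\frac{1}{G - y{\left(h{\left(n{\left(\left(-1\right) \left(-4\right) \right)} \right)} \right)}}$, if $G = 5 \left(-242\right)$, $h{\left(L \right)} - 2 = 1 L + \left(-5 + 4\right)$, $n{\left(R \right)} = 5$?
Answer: $- \frac{1}{1316} \approx -0.00075988$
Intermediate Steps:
$h{\left(L \right)} = 1 + L$ ($h{\left(L \right)} = 2 + \left(1 L + \left(-5 + 4\right)\right) = 2 + \left(L - 1\right) = 2 + \left(-1 + L\right) = 1 + L$)
$y{\left(F \right)} = -2 + \frac{F^{3}}{2}$ ($y{\left(F \right)} = -2 + \frac{F F^{2}}{2} = -2 + \frac{F^{3}}{2}$)
$G = -1210$
$\frac{1}{G - y{\left(h{\left(n{\left(\left(-1\right) \left(-4\right) \right)} \right)} \right)}} = \frac{1}{-1210 - \left(-2 + \frac{\left(1 + 5\right)^{3}}{2}\right)} = \frac{1}{-1210 - \left(-2 + \frac{6^{3}}{2}\right)} = \frac{1}{-1210 - \left(-2 + \frac{1}{2} \cdot 216\right)} = \frac{1}{-1210 - \left(-2 + 108\right)} = \frac{1}{-1210 - 106} = \frac{1}{-1316} = - \frac{1}{1316}$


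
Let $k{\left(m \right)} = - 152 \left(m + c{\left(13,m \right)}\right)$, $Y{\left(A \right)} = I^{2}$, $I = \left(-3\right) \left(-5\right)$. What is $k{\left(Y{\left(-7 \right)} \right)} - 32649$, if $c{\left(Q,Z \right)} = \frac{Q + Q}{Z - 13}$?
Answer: $- \frac{3543985}{53} \approx -66868.0$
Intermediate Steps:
$c{\left(Q,Z \right)} = \frac{2 Q}{-13 + Z}$
$I = 15$
$Y{\left(A \right)} = 225$ ($Y{\left(A \right)} = 15^{2} = 225$)
$k{\left(m \right)} = - \frac{3952}{-13 + m} - 152 m$ ($k{\left(m \right)} = - 152 \left(m + 2 \cdot 13 \frac{1}{-13 + m}\right) = - 152 \left(m + \frac{26}{-13 + m}\right) = - \frac{3952}{-13 + m} - 152 m$)
$k{\left(Y{\left(-7 \right)} \right)} - 32649 = \frac{152 \left(-26 - 225 \left(-13 + 225\right)\right)}{-13 + 225} - 32649 = \frac{152 \left(-26 - 225 \cdot 212\right)}{212} - 32649 = 152 \cdot \frac{1}{212} \left(-26 - 47700\right) - 32649 = 152 \cdot \frac{1}{212} \left(-47726\right) - 32649 = - \frac{1813588}{53} - 32649 = - \frac{3543985}{53}$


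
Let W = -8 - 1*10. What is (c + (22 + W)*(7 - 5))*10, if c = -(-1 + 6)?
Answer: 30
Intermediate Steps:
W = -18 (W = -8 - 10 = -18)
c = -5 (c = -1*5 = -5)
(c + (22 + W)*(7 - 5))*10 = (-5 + (22 - 18)*(7 - 5))*10 = (-5 + 4*2)*10 = (-5 + 8)*10 = 3*10 = 30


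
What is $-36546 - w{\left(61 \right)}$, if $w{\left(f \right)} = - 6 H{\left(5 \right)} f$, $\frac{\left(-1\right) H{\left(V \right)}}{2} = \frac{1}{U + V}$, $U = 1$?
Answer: $-36668$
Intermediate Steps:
$H{\left(V \right)} = - \frac{2}{1 + V}$
$w{\left(f \right)} = 2 f$ ($w{\left(f \right)} = - 6 \left(- \frac{2}{1 + 5}\right) f = - 6 \left(- \frac{2}{6}\right) f = - 6 \left(\left(-2\right) \frac{1}{6}\right) f = \left(-6\right) \left(- \frac{1}{3}\right) f = 2 f$)
$-36546 - w{\left(61 \right)} = -36546 - 2 \cdot 61 = -36546 - 122 = -36668$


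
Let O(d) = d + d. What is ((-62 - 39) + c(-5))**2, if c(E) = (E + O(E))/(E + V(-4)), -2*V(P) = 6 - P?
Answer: 39601/4 ≈ 9900.3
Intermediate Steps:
V(P) = -3 + P/2 (V(P) = -(6 - P)/2 = -3 + P/2)
O(d) = 2*d
c(E) = 3*E/(-5 + E) (c(E) = (E + 2*E)/(E + (-3 + (1/2)*(-4))) = (3*E)/(E + (-3 - 2)) = (3*E)/(E - 5) = (3*E)/(-5 + E) = 3*E/(-5 + E))
((-62 - 39) + c(-5))**2 = ((-62 - 39) + 3*(-5)/(-5 - 5))**2 = (-101 + 3*(-5)/(-10))**2 = (-101 + 3*(-5)*(-1/10))**2 = (-101 + 3/2)**2 = (-199/2)**2 = 39601/4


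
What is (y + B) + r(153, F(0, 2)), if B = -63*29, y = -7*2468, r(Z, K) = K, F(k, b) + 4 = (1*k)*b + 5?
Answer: -19102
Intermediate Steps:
F(k, b) = 1 + b*k (F(k, b) = -4 + ((1*k)*b + 5) = -4 + (k*b + 5) = -4 + (b*k + 5) = -4 + (5 + b*k) = 1 + b*k)
y = -17276
B = -1827
(y + B) + r(153, F(0, 2)) = (-17276 - 1827) + (1 + 2*0) = -19103 + (1 + 0) = -19103 + 1 = -19102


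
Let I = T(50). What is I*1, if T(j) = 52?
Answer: 52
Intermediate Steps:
I = 52
I*1 = 52*1 = 52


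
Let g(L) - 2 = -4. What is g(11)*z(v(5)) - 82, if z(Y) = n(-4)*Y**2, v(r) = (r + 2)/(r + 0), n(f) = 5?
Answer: -508/5 ≈ -101.60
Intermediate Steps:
g(L) = -2 (g(L) = 2 - 4 = -2)
v(r) = (2 + r)/r
z(Y) = 5*Y**2
g(11)*z(v(5)) - 82 = -10*((2 + 5)/5)**2 - 82 = -10*((1/5)*7)**2 - 82 = -10*(7/5)**2 - 82 = -10*49/25 - 82 = -2*49/5 - 82 = -98/5 - 82 = -508/5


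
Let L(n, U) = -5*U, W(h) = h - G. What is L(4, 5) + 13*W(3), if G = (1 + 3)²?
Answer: -194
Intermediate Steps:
G = 16 (G = 4² = 16)
W(h) = -16 + h (W(h) = h - 1*16 = h - 16 = -16 + h)
L(4, 5) + 13*W(3) = -5*5 + 13*(-16 + 3) = -25 + 13*(-13) = -25 - 169 = -194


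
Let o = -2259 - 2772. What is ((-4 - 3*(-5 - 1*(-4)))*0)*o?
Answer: 0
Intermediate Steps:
o = -5031
((-4 - 3*(-5 - 1*(-4)))*0)*o = ((-4 - 3*(-5 - 1*(-4)))*0)*(-5031) = ((-4 - 3*(-5 + 4))*0)*(-5031) = ((-4 - 3*(-1))*0)*(-5031) = ((-4 + 3)*0)*(-5031) = -1*0*(-5031) = 0*(-5031) = 0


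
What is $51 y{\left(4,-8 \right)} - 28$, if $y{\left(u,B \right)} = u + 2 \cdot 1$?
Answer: $278$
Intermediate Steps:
$y{\left(u,B \right)} = 2 + u$ ($y{\left(u,B \right)} = u + 2 = 2 + u$)
$51 y{\left(4,-8 \right)} - 28 = 51 \left(2 + 4\right) - 28 = 51 \cdot 6 - 28 = 306 - 28 = 278$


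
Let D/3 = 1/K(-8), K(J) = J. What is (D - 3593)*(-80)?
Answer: 287470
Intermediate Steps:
D = -3/8 (D = 3/(-8) = 3*(-⅛) = -3/8 ≈ -0.37500)
(D - 3593)*(-80) = (-3/8 - 3593)*(-80) = -28747/8*(-80) = 287470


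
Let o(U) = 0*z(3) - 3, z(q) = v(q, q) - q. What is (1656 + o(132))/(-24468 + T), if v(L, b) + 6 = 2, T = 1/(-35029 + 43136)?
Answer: -13400871/198362075 ≈ -0.067558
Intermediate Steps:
T = 1/8107 ≈ 0.00012335
v(L, b) = -4 (v(L, b) = -6 + 2 = -4)
z(q) = -4 - q
o(U) = -3 (o(U) = 0*(-4 - 1*3) - 3 = 0*(-4 - 3) - 3 = 0*(-7) - 3 = 0 - 3 = -3)
(1656 + o(132))/(-24468 + T) = (1656 - 3)/(-24468 + 1/8107) = 1653/(-198362075/8107) = 1653*(-8107/198362075) = -13400871/198362075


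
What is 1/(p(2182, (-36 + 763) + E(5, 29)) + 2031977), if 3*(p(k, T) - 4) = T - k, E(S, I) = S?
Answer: 3/6094493 ≈ 4.9225e-7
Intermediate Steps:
p(k, T) = 4 - k/3 + T/3 (p(k, T) = 4 + (T - k)/3 = 4 + (-k/3 + T/3) = 4 - k/3 + T/3)
1/(p(2182, (-36 + 763) + E(5, 29)) + 2031977) = 1/((4 - 1/3*2182 + ((-36 + 763) + 5)/3) + 2031977) = 1/((4 - 2182/3 + (727 + 5)/3) + 2031977) = 1/((4 - 2182/3 + (1/3)*732) + 2031977) = 1/((4 - 2182/3 + 244) + 2031977) = 1/(-1438/3 + 2031977) = 1/(6094493/3) = 3/6094493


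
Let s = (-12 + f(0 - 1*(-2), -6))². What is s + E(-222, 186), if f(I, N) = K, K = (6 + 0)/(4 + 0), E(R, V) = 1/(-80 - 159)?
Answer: 105395/956 ≈ 110.25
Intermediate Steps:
E(R, V) = -1/239 (E(R, V) = 1/(-239) = -1/239)
K = 3/2 (K = 6/4 = 6*(¼) = 3/2 ≈ 1.5000)
f(I, N) = 3/2
s = 441/4 (s = (-12 + 3/2)² = (-21/2)² = 441/4 ≈ 110.25)
s + E(-222, 186) = 441/4 - 1/239 = 105395/956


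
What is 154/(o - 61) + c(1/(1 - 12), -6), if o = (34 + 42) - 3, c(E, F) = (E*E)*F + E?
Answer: 9215/726 ≈ 12.693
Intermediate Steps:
c(E, F) = E + F*E² (c(E, F) = E²*F + E = F*E² + E = E + F*E²)
o = 73 (o = 76 - 3 = 73)
154/(o - 61) + c(1/(1 - 12), -6) = 154/(73 - 61) + (1 - 6/(1 - 12))/(1 - 12) = 154/12 + (1 - 6/(-11))/(-11) = 154*(1/12) - (1 - 1/11*(-6))/11 = 77/6 - (1 + 6/11)/11 = 77/6 - 1/11*17/11 = 77/6 - 17/121 = 9215/726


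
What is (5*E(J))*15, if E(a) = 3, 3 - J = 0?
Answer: 225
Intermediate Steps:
J = 3 (J = 3 - 1*0 = 3 + 0 = 3)
(5*E(J))*15 = (5*3)*15 = 15*15 = 225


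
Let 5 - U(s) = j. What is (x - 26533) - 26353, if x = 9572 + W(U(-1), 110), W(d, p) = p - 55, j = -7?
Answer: -43259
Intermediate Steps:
U(s) = 12 (U(s) = 5 - 1*(-7) = 5 + 7 = 12)
W(d, p) = -55 + p
x = 9627 (x = 9572 + (-55 + 110) = 9572 + 55 = 9627)
(x - 26533) - 26353 = (9627 - 26533) - 26353 = -16906 - 26353 = -43259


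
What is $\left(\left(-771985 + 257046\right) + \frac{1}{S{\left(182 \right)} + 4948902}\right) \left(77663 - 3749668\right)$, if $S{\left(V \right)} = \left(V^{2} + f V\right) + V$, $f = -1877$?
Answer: $\frac{8774706993699248825}{4640594} \approx 1.8909 \cdot 10^{12}$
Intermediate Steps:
$S{\left(V \right)} = V^{2} - 1876 V$ ($S{\left(V \right)} = \left(V^{2} - 1877 V\right) + V = V^{2} - 1876 V$)
$\left(\left(-771985 + 257046\right) + \frac{1}{S{\left(182 \right)} + 4948902}\right) \left(77663 - 3749668\right) = \left(\left(-771985 + 257046\right) + \frac{1}{182 \left(-1876 + 182\right) + 4948902}\right) \left(77663 - 3749668\right) = \left(-514939 + \frac{1}{182 \left(-1694\right) + 4948902}\right) \left(-3672005\right) = \left(-514939 + \frac{1}{-308308 + 4948902}\right) \left(-3672005\right) = \left(-514939 + \frac{1}{4640594}\right) \left(-3672005\right) = \left(- \frac{2389622833765}{4640594}\right) \left(-3672005\right) = \frac{8774706993699248825}{4640594}$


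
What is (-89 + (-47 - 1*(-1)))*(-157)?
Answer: 21195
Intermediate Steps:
(-89 + (-47 - 1*(-1)))*(-157) = (-89 + (-47 + 1))*(-157) = (-89 - 46)*(-157) = -135*(-157) = 21195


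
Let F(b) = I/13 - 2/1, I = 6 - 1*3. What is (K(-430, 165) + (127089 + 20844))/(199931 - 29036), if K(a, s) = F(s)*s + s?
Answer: 640493/740545 ≈ 0.86489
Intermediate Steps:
I = 3 (I = 6 - 3 = 3)
F(b) = -23/13 (F(b) = 3/13 - 2/1 = 3*(1/13) - 2*1 = 3/13 - 2 = -23/13)
K(a, s) = -10*s/13 (K(a, s) = -23*s/13 + s = -10*s/13)
(K(-430, 165) + (127089 + 20844))/(199931 - 29036) = (-10/13*165 + (127089 + 20844))/(199931 - 29036) = (-1650/13 + 147933)/170895 = (1921479/13)*(1/170895) = 640493/740545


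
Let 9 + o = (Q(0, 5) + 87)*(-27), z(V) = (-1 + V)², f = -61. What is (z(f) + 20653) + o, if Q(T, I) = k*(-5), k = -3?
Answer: 21734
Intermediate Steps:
Q(T, I) = 15 (Q(T, I) = -3*(-5) = 15)
o = -2763 (o = -9 + (15 + 87)*(-27) = -9 + 102*(-27) = -9 - 2754 = -2763)
(z(f) + 20653) + o = ((-1 - 61)² + 20653) - 2763 = ((-62)² + 20653) - 2763 = (3844 + 20653) - 2763 = 24497 - 2763 = 21734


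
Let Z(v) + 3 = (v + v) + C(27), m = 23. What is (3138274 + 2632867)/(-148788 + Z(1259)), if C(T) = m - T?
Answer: -5771141/146277 ≈ -39.453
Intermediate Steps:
C(T) = 23 - T
Z(v) = -7 + 2*v (Z(v) = -3 + ((v + v) + (23 - 1*27)) = -3 + (2*v + (23 - 27)) = -3 + (2*v - 4) = -3 + (-4 + 2*v) = -7 + 2*v)
(3138274 + 2632867)/(-148788 + Z(1259)) = (3138274 + 2632867)/(-148788 + (-7 + 2*1259)) = 5771141/(-148788 + (-7 + 2518)) = 5771141/(-148788 + 2511) = 5771141/(-146277) = 5771141*(-1/146277) = -5771141/146277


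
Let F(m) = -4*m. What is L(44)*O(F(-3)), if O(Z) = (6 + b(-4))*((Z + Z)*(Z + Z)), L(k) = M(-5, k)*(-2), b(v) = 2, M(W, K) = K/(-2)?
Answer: 202752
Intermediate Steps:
M(W, K) = -K/2 (M(W, K) = K*(-½) = -K/2)
L(k) = k (L(k) = -k/2*(-2) = k)
O(Z) = 32*Z² (O(Z) = (6 + 2)*((Z + Z)*(Z + Z)) = 8*((2*Z)*(2*Z)) = 8*(4*Z²) = 32*Z²)
L(44)*O(F(-3)) = 44*(32*(-4*(-3))²) = 44*(32*12²) = 44*(32*144) = 44*4608 = 202752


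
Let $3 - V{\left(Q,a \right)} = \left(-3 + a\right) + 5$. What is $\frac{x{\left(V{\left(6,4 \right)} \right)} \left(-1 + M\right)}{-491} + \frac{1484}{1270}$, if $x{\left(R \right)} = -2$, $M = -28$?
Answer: $\frac{327492}{311785} \approx 1.0504$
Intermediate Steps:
$V{\left(Q,a \right)} = 1 - a$ ($V{\left(Q,a \right)} = 3 - \left(\left(-3 + a\right) + 5\right) = 3 - \left(2 + a\right) = 1 - a$)
$\frac{x{\left(V{\left(6,4 \right)} \right)} \left(-1 + M\right)}{-491} + \frac{1484}{1270} = \frac{\left(-2\right) \left(-1 - 28\right)}{-491} + \frac{1484}{1270} = \left(-2\right) \left(-29\right) \left(- \frac{1}{491}\right) + 1484 \cdot \frac{1}{1270} = 58 \left(- \frac{1}{491}\right) + \frac{742}{635} = - \frac{58}{491} + \frac{742}{635} = \frac{327492}{311785}$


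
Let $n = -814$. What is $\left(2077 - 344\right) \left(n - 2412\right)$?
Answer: $-5590658$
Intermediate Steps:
$\left(2077 - 344\right) \left(n - 2412\right) = \left(2077 - 344\right) \left(-814 - 2412\right) = 1733 \left(-3226\right) = -5590658$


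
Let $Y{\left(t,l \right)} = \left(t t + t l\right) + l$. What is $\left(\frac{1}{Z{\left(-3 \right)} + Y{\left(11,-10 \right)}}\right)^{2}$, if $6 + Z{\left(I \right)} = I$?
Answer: $\frac{1}{64} \approx 0.015625$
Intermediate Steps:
$Y{\left(t,l \right)} = l + t^{2} + l t$ ($Y{\left(t,l \right)} = \left(t^{2} + l t\right) + l = l + t^{2} + l t$)
$Z{\left(I \right)} = -6 + I$
$\left(\frac{1}{Z{\left(-3 \right)} + Y{\left(11,-10 \right)}}\right)^{2} = \left(\frac{1}{\left(-6 - 3\right) - \left(120 - 121\right)}\right)^{2} = \left(\frac{1}{-9 - -1}\right)^{2} = \left(\frac{1}{-9 + 1}\right)^{2} = \left(\frac{1}{-8}\right)^{2} = \left(- \frac{1}{8}\right)^{2} = \frac{1}{64}$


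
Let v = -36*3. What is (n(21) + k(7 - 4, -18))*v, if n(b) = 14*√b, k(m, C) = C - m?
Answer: 2268 - 1512*√21 ≈ -4660.9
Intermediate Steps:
v = -108
(n(21) + k(7 - 4, -18))*v = (14*√21 + (-18 - (7 - 4)))*(-108) = (14*√21 + (-18 - 1*3))*(-108) = (14*√21 + (-18 - 3))*(-108) = (14*√21 - 21)*(-108) = (-21 + 14*√21)*(-108) = 2268 - 1512*√21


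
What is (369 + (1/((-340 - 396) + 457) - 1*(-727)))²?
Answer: 93503243089/77841 ≈ 1.2012e+6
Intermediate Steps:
(369 + (1/((-340 - 396) + 457) - 1*(-727)))² = (369 + (1/(-736 + 457) + 727))² = (369 + (1/(-279) + 727))² = (369 + (-1/279 + 727))² = (369 + 202832/279)² = (305783/279)² = 93503243089/77841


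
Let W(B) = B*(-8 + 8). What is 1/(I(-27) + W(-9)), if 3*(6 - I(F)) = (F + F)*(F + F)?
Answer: -1/966 ≈ -0.0010352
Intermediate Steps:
W(B) = 0 (W(B) = B*0 = 0)
I(F) = 6 - 4*F²/3 (I(F) = 6 - (F + F)*(F + F)/3 = 6 - 2*F*2*F/3 = 6 - 4*F²/3)
1/(I(-27) + W(-9)) = 1/((6 - 4/3*(-27)²) + 0) = 1/((6 - 4/3*729) + 0) = 1/((6 - 972) + 0) = 1/(-966 + 0) = 1/(-966) = -1/966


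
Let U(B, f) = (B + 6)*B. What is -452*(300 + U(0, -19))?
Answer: -135600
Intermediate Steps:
U(B, f) = B*(6 + B) (U(B, f) = (6 + B)*B = B*(6 + B))
-452*(300 + U(0, -19)) = -452*(300 + 0*(6 + 0)) = -452*(300 + 0*6) = -452*(300 + 0) = -452*300 = -135600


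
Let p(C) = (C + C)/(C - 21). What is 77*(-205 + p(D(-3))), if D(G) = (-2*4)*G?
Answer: -14553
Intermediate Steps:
D(G) = -8*G
p(C) = 2*C/(-21 + C) (p(C) = (2*C)/(-21 + C) = 2*C/(-21 + C))
77*(-205 + p(D(-3))) = 77*(-205 + 2*(-8*(-3))/(-21 - 8*(-3))) = 77*(-205 + 2*24/(-21 + 24)) = 77*(-205 + 2*24/3) = 77*(-205 + 2*24*(⅓)) = 77*(-205 + 16) = 77*(-189) = -14553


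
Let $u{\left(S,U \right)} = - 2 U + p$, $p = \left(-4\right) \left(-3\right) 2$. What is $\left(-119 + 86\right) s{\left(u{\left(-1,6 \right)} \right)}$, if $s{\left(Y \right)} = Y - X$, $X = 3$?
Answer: $-297$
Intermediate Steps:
$p = 24$ ($p = 12 \cdot 2 = 24$)
$u{\left(S,U \right)} = 24 - 2 U$ ($u{\left(S,U \right)} = - 2 U + 24 = 24 - 2 U$)
$s{\left(Y \right)} = -3 + Y$ ($s{\left(Y \right)} = Y - 3 = -3 + Y$)
$\left(-119 + 86\right) s{\left(u{\left(-1,6 \right)} \right)} = \left(-119 + 86\right) \left(-3 + \left(24 - 12\right)\right) = - 33 \left(-3 + \left(24 - 12\right)\right) = - 33 \left(-3 + 12\right) = \left(-33\right) 9 = -297$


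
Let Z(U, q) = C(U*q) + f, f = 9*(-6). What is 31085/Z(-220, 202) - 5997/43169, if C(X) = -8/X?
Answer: -7456099881668/12949361761 ≈ -575.79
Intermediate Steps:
f = -54
Z(U, q) = -54 - 8/(U*q) (Z(U, q) = -8*1/(U*q) - 54 = -8/(U*q) - 54 = -54 - 8/(U*q))
31085/Z(-220, 202) - 5997/43169 = 31085/(-54 - 8/(-220*202)) - 5997/43169 = 31085/(-54 - 8*(-1/220)*1/202) - 5997*1/43169 = 31085/(-54 + 1/5555) - 5997/43169 = 31085/(-299969/5555) - 5997/43169 = 31085*(-5555/299969) - 5997/43169 = -172677175/299969 - 5997/43169 = -7456099881668/12949361761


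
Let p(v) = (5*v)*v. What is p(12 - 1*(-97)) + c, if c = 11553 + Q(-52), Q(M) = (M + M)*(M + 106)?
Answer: 65342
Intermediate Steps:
Q(M) = 2*M*(106 + M) (Q(M) = (2*M)*(106 + M) = 2*M*(106 + M))
p(v) = 5*v**2
c = 5937 (c = 11553 + 2*(-52)*(106 - 52) = 11553 + 2*(-52)*54 = 11553 - 5616 = 5937)
p(12 - 1*(-97)) + c = 5*(12 - 1*(-97))**2 + 5937 = 5*(12 + 97)**2 + 5937 = 5*109**2 + 5937 = 5*11881 + 5937 = 59405 + 5937 = 65342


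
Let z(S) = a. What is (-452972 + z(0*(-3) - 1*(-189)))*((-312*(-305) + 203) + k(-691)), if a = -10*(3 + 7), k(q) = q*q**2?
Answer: 149443084392576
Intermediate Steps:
k(q) = q**3
a = -100 (a = -10*10 = -100)
z(S) = -100
(-452972 + z(0*(-3) - 1*(-189)))*((-312*(-305) + 203) + k(-691)) = (-452972 - 100)*((-312*(-305) + 203) + (-691)**3) = -453072*((95160 + 203) - 329939371) = -453072*(95363 - 329939371) = -453072*(-329844008) = 149443084392576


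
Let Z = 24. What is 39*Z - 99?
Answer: 837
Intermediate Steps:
39*Z - 99 = 39*24 - 99 = 936 - 99 = 837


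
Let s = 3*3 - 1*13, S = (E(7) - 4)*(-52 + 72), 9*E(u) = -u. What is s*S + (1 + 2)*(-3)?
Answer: 3359/9 ≈ 373.22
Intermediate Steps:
E(u) = -u/9 (E(u) = (-u)/9 = -u/9)
S = -860/9 (S = (-⅑*7 - 4)*(-52 + 72) = (-7/9 - 4)*20 = -43/9*20 = -860/9 ≈ -95.556)
s = -4 (s = 9 - 13 = -4)
s*S + (1 + 2)*(-3) = -4*(-860/9) + (1 + 2)*(-3) = 3440/9 + 3*(-3) = 3440/9 - 9 = 3359/9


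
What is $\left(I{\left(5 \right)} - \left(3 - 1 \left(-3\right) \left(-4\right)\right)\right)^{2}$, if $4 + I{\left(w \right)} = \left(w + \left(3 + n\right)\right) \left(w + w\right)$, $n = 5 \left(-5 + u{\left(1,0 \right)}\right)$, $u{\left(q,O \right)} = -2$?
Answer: $70225$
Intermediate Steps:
$n = -35$ ($n = 5 \left(-5 - 2\right) = 5 \left(-7\right) = -35$)
$I{\left(w \right)} = -4 + 2 w \left(-32 + w\right)$ ($I{\left(w \right)} = -4 + \left(w + \left(3 - 35\right)\right) \left(w + w\right) = -4 + \left(w - 32\right) 2 w = -4 + \left(-32 + w\right) 2 w = -4 + 2 w \left(-32 + w\right)$)
$\left(I{\left(5 \right)} - \left(3 - 1 \left(-3\right) \left(-4\right)\right)\right)^{2} = \left(\left(-4 - 320 + 2 \cdot 5^{2}\right) - \left(3 - 1 \left(-3\right) \left(-4\right)\right)\right)^{2} = \left(\left(-4 - 320 + 2 \cdot 25\right) - -9\right)^{2} = \left(\left(-4 - 320 + 50\right) + \left(-3 + 12\right)\right)^{2} = \left(-274 + 9\right)^{2} = \left(-265\right)^{2} = 70225$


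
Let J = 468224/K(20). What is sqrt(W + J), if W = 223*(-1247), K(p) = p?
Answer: I*sqrt(6366745)/5 ≈ 504.65*I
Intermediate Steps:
W = -278081
J = 117056/5 (J = 468224/20 = 468224*(1/20) = 117056/5 ≈ 23411.)
sqrt(W + J) = sqrt(-278081 + 117056/5) = sqrt(-1273349/5) = I*sqrt(6366745)/5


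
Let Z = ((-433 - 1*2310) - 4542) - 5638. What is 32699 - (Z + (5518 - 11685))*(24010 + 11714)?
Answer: 682003859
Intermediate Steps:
Z = -12923 (Z = ((-433 - 2310) - 4542) - 5638 = (-2743 - 4542) - 5638 = -7285 - 5638 = -12923)
32699 - (Z + (5518 - 11685))*(24010 + 11714) = 32699 - (-12923 + (5518 - 11685))*(24010 + 11714) = 32699 - (-12923 - 6167)*35724 = 32699 - (-19090)*35724 = 32699 - 1*(-681971160) = 32699 + 681971160 = 682003859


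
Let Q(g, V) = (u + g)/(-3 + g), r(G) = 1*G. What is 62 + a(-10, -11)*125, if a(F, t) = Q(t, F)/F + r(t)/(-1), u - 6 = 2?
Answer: 40161/28 ≈ 1434.3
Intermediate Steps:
u = 8 (u = 6 + 2 = 8)
r(G) = G
Q(g, V) = (8 + g)/(-3 + g)
a(F, t) = -t + (8 + t)/(F*(-3 + t)) (a(F, t) = ((8 + t)/(-3 + t))/F + t/(-1) = (8 + t)/(F*(-3 + t)) + t*(-1) = (8 + t)/(F*(-3 + t)) - t = -t + (8 + t)/(F*(-3 + t)))
62 + a(-10, -11)*125 = 62 + ((8 - 11 - 1*(-10)*(-11)*(-3 - 11))/((-10)*(-3 - 11)))*125 = 62 - ⅒*(8 - 11 - 1*(-10)*(-11)*(-14))/(-14)*125 = 62 - ⅒*(-1/14)*(8 - 11 + 1540)*125 = 62 - ⅒*(-1/14)*1537*125 = 62 + (1537/140)*125 = 62 + 38425/28 = 40161/28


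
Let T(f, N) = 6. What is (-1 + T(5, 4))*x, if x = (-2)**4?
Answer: 80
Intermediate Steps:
x = 16
(-1 + T(5, 4))*x = (-1 + 6)*16 = 5*16 = 80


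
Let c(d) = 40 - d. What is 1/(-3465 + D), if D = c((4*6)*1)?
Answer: -1/3449 ≈ -0.00028994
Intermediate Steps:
D = 16 (D = 40 - 4*6 = 40 - 24 = 16)
1/(-3465 + D) = 1/(-3465 + 16) = 1/(-3449) = -1/3449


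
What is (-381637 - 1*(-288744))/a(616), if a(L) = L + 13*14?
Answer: -92893/798 ≈ -116.41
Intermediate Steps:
a(L) = 182 + L (a(L) = L + 182 = 182 + L)
(-381637 - 1*(-288744))/a(616) = (-381637 - 1*(-288744))/(182 + 616) = (-381637 + 288744)/798 = -92893*1/798 = -92893/798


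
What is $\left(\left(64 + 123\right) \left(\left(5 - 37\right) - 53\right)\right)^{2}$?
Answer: $252651025$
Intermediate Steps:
$\left(\left(64 + 123\right) \left(\left(5 - 37\right) - 53\right)\right)^{2} = \left(187 \left(\left(5 - 37\right) - 53\right)\right)^{2} = \left(187 \left(-32 - 53\right)\right)^{2} = \left(187 \left(-85\right)\right)^{2} = \left(-15895\right)^{2} = 252651025$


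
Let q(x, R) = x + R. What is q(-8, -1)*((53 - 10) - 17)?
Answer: -234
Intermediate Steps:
q(x, R) = R + x
q(-8, -1)*((53 - 10) - 17) = (-1 - 8)*((53 - 10) - 17) = -9*(43 - 17) = -9*26 = -234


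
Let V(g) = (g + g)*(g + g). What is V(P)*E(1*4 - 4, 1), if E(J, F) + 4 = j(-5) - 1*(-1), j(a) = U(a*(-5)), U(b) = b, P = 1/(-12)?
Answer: 11/18 ≈ 0.61111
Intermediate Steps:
P = -1/12 ≈ -0.083333
V(g) = 4*g² (V(g) = (2*g)*(2*g) = 4*g²)
j(a) = -5*a (j(a) = a*(-5) = -5*a)
E(J, F) = 22 (E(J, F) = -4 + (-5*(-5) - 1*(-1)) = -4 + (25 + 1) = -4 + 26 = 22)
V(P)*E(1*4 - 4, 1) = (4*(-1/12)²)*22 = (4*(1/144))*22 = (1/36)*22 = 11/18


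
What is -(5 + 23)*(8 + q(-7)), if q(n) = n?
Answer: -28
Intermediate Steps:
-(5 + 23)*(8 + q(-7)) = -(5 + 23)*(8 - 7) = -28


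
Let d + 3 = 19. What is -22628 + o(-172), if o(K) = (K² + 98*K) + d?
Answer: -9884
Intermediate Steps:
d = 16 (d = -3 + 19 = 16)
o(K) = 16 + K² + 98*K (o(K) = (K² + 98*K) + 16 = 16 + K² + 98*K)
-22628 + o(-172) = -22628 + (16 + (-172)² + 98*(-172)) = -22628 + (16 + 29584 - 16856) = -22628 + 12744 = -9884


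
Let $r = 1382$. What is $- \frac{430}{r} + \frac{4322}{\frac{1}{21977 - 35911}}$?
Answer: $- \frac{41613919083}{691} \approx -6.0223 \cdot 10^{7}$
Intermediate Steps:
$- \frac{430}{r} + \frac{4322}{\frac{1}{21977 - 35911}} = - \frac{430}{1382} + \frac{4322}{\frac{1}{21977 - 35911}} = \left(-430\right) \frac{1}{1382} + \frac{4322}{\frac{1}{-13934}} = - \frac{215}{691} + \frac{4322}{- \frac{1}{13934}} = - \frac{215}{691} + 4322 \left(-13934\right) = - \frac{215}{691} - 60222748 = - \frac{41613919083}{691}$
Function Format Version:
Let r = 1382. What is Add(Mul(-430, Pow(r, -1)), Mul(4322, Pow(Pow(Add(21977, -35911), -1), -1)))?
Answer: Rational(-41613919083, 691) ≈ -6.0223e+7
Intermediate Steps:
Add(Mul(-430, Pow(r, -1)), Mul(4322, Pow(Pow(Add(21977, -35911), -1), -1))) = Add(Mul(-430, Pow(1382, -1)), Mul(4322, Pow(Pow(Add(21977, -35911), -1), -1))) = Add(Mul(-430, Rational(1, 1382)), Mul(4322, Pow(Pow(-13934, -1), -1))) = Add(Rational(-215, 691), Mul(4322, Pow(Rational(-1, 13934), -1))) = Add(Rational(-215, 691), Mul(4322, -13934)) = Add(Rational(-215, 691), -60222748) = Rational(-41613919083, 691)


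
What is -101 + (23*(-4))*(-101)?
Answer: 9191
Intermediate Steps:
-101 + (23*(-4))*(-101) = -101 - 92*(-101) = -101 + 9292 = 9191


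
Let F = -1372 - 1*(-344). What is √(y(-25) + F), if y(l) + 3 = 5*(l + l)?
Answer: I*√1281 ≈ 35.791*I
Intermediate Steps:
F = -1028 (F = -1372 + 344 = -1028)
y(l) = -3 + 10*l (y(l) = -3 + 5*(l + l) = -3 + 5*(2*l) = -3 + 10*l)
√(y(-25) + F) = √((-3 + 10*(-25)) - 1028) = √((-3 - 250) - 1028) = √(-253 - 1028) = √(-1281) = I*√1281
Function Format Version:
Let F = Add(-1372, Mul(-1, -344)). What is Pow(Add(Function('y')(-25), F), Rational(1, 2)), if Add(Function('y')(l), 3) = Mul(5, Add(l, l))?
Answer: Mul(I, Pow(1281, Rational(1, 2))) ≈ Mul(35.791, I)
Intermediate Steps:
F = -1028 (F = Add(-1372, 344) = -1028)
Function('y')(l) = Add(-3, Mul(10, l)) (Function('y')(l) = Add(-3, Mul(5, Add(l, l))) = Add(-3, Mul(5, Mul(2, l))) = Add(-3, Mul(10, l)))
Pow(Add(Function('y')(-25), F), Rational(1, 2)) = Pow(Add(Add(-3, Mul(10, -25)), -1028), Rational(1, 2)) = Pow(Add(Add(-3, -250), -1028), Rational(1, 2)) = Pow(Add(-253, -1028), Rational(1, 2)) = Pow(-1281, Rational(1, 2)) = Mul(I, Pow(1281, Rational(1, 2)))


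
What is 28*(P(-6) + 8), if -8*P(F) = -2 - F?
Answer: 210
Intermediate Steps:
P(F) = ¼ + F/8 (P(F) = -(-2 - F)/8 = ¼ + F/8)
28*(P(-6) + 8) = 28*((¼ + (⅛)*(-6)) + 8) = 28*((¼ - ¾) + 8) = 28*(-½ + 8) = 28*(15/2) = 210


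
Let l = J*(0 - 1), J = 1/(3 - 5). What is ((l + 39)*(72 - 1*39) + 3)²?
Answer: 6827769/4 ≈ 1.7069e+6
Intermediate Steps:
J = -½ (J = 1/(-2) = -½ ≈ -0.50000)
l = ½ (l = -(0 - 1)/2 = -½*(-1) = ½ ≈ 0.50000)
((l + 39)*(72 - 1*39) + 3)² = ((½ + 39)*(72 - 1*39) + 3)² = (79*(72 - 39)/2 + 3)² = ((79/2)*33 + 3)² = (2607/2 + 3)² = (2613/2)² = 6827769/4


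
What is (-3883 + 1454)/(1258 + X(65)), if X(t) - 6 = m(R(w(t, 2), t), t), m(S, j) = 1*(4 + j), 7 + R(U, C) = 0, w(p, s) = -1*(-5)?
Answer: -2429/1333 ≈ -1.8222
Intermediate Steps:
w(p, s) = 5
R(U, C) = -7 (R(U, C) = -7 + 0 = -7)
m(S, j) = 4 + j
X(t) = 10 + t (X(t) = 6 + (4 + t) = 10 + t)
(-3883 + 1454)/(1258 + X(65)) = (-3883 + 1454)/(1258 + (10 + 65)) = -2429/(1258 + 75) = -2429/1333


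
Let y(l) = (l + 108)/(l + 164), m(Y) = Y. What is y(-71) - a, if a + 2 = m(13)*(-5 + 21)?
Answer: -19121/93 ≈ -205.60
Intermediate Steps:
y(l) = (108 + l)/(164 + l)
a = 206 (a = -2 + 13*(-5 + 21) = -2 + 13*16 = -2 + 208 = 206)
y(-71) - a = (108 - 71)/(164 - 71) - 1*206 = 37/93 - 206 = -19121/93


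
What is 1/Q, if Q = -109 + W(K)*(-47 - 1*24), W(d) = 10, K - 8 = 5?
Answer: -1/819 ≈ -0.0012210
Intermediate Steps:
K = 13 (K = 8 + 5 = 13)
Q = -819 (Q = -109 + 10*(-47 - 1*24) = -109 + 10*(-47 - 24) = -109 + 10*(-71) = -109 - 710 = -819)
1/Q = 1/(-819) = -1/819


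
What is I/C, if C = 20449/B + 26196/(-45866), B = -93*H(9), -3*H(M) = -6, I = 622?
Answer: -2653164636/471393145 ≈ -5.6283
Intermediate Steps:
H(M) = 2 (H(M) = -1/3*(-6) = 2)
B = -186 (B = -93*2 = -186)
C = -471393145/4265538 (C = 20449/(-186) + 26196/(-45866) = 20449*(-1/186) + 26196*(-1/45866) = -20449/186 - 13098/22933 = -471393145/4265538 ≈ -110.51)
I/C = 622/(-471393145/4265538) = 622*(-4265538/471393145) = -2653164636/471393145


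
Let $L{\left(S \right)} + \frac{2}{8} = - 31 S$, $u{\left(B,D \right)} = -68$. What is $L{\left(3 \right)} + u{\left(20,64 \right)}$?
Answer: $- \frac{645}{4} \approx -161.25$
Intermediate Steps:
$L{\left(S \right)} = - \frac{1}{4} - 31 S$
$L{\left(3 \right)} + u{\left(20,64 \right)} = \left(- \frac{1}{4} - 93\right) - 68 = - \frac{373}{4} - 68 = - \frac{645}{4}$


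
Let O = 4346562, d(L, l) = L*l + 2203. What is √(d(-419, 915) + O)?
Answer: 2*√991345 ≈ 1991.3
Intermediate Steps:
d(L, l) = 2203 + L*l
√(d(-419, 915) + O) = √((2203 - 419*915) + 4346562) = √((2203 - 383385) + 4346562) = √(-381182 + 4346562) = √3965380 = 2*√991345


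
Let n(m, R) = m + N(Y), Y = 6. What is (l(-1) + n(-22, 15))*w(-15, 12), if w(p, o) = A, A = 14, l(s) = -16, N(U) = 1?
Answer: -518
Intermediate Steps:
w(p, o) = 14
n(m, R) = 1 + m (n(m, R) = m + 1 = 1 + m)
(l(-1) + n(-22, 15))*w(-15, 12) = (-16 + (1 - 22))*14 = (-16 - 21)*14 = -37*14 = -518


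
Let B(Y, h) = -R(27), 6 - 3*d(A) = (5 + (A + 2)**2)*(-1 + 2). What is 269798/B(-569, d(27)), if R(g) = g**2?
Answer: -269798/729 ≈ -370.09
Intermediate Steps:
d(A) = 1/3 - (2 + A)**2/3 (d(A) = 2 - (5 + (A + 2)**2)*(-1 + 2)/3 = 2 - (5 + (2 + A)**2)/3 = 2 + (-5/3 - (2 + A)**2/3) = 1/3 - (2 + A)**2/3)
B(Y, h) = -729 (B(Y, h) = -1*27**2 = -1*729 = -729)
269798/B(-569, d(27)) = 269798/(-729) = 269798*(-1/729) = -269798/729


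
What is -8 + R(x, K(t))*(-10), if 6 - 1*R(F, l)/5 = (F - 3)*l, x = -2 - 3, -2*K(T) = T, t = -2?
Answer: -708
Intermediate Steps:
K(T) = -T/2
x = -5
R(F, l) = 30 - 5*l*(-3 + F) (R(F, l) = 30 - 5*(F - 3)*l = 30 - 5*(-3 + F)*l = 30 - 5*l*(-3 + F))
-8 + R(x, K(t))*(-10) = -8 + (30 + 15*(-½*(-2)) - 5*(-5)*(-½*(-2)))*(-10) = -8 + (30 + 15*1 - 5*(-5)*1)*(-10) = -8 + (30 + 15 + 25)*(-10) = -8 + 70*(-10) = -8 - 700 = -708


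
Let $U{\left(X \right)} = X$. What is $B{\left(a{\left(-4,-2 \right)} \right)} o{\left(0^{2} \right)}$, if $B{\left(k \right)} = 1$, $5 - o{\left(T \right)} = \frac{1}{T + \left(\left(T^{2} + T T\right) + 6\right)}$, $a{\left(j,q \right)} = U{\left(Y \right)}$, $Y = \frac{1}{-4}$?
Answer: $\frac{29}{6} \approx 4.8333$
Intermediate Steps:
$Y = - \frac{1}{4} \approx -0.25$
$a{\left(j,q \right)} = - \frac{1}{4}$
$o{\left(T \right)} = 5 - \frac{1}{6 + T + 2 T^{2}}$ ($o{\left(T \right)} = 5 - \frac{1}{T + \left(\left(T^{2} + T T\right) + 6\right)} = 5 - \frac{1}{T + \left(\left(T^{2} + T^{2}\right) + 6\right)} = 5 - \frac{1}{T + \left(2 T^{2} + 6\right)} = 5 - \frac{1}{T + \left(6 + 2 T^{2}\right)} = 5 - \frac{1}{6 + T + 2 T^{2}}$)
$B{\left(a{\left(-4,-2 \right)} \right)} o{\left(0^{2} \right)} = 1 \frac{29 + 5 \cdot 0^{2} + 10 \left(0^{2}\right)^{2}}{6 + 0^{2} + 2 \left(0^{2}\right)^{2}} = 1 \frac{29 + 5 \cdot 0 + 10 \cdot 0^{2}}{6 + 0 + 2 \cdot 0^{2}} = 1 \frac{29 + 0 + 10 \cdot 0}{6 + 0 + 2 \cdot 0} = 1 \frac{29 + 0 + 0}{6 + 0 + 0} = 1 \cdot \frac{1}{6} \cdot 29 = 1 \cdot \frac{29}{6} = \frac{29}{6}$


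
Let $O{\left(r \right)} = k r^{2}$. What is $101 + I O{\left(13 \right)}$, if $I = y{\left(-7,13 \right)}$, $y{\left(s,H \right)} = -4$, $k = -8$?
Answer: $5509$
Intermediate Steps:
$I = -4$
$O{\left(r \right)} = - 8 r^{2}$
$101 + I O{\left(13 \right)} = 101 - 4 \left(- 8 \cdot 13^{2}\right) = 101 - 4 \left(\left(-8\right) 169\right) = 101 - -5408 = 101 + 5408 = 5509$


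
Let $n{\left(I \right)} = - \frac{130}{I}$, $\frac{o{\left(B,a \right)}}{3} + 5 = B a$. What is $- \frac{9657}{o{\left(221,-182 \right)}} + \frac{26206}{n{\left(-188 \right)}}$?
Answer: $\frac{33031317621}{871585} \approx 37898.0$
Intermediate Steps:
$o{\left(B,a \right)} = -15 + 3 B a$
$- \frac{9657}{o{\left(221,-182 \right)}} + \frac{26206}{n{\left(-188 \right)}} = - \frac{9657}{-15 + 3 \cdot 221 \left(-182\right)} + \frac{26206}{\left(-130\right) \frac{1}{-188}} = - \frac{9657}{-15 - 120666} + \frac{26206}{\left(-130\right) \left(- \frac{1}{188}\right)} = - \frac{9657}{-120681} + \frac{26206}{\frac{65}{94}} = \left(-9657\right) \left(- \frac{1}{120681}\right) + 26206 \cdot \frac{94}{65} = \frac{1073}{13409} + \frac{2463364}{65} = \frac{33031317621}{871585}$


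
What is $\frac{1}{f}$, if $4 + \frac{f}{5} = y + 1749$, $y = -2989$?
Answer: $- \frac{1}{6220} \approx -0.00016077$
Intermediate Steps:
$f = -6220$ ($f = -20 + 5 \left(-2989 + 1749\right) = -20 + 5 \left(-1240\right) = -20 - 6200 = -6220$)
$\frac{1}{f} = \frac{1}{-6220} = - \frac{1}{6220}$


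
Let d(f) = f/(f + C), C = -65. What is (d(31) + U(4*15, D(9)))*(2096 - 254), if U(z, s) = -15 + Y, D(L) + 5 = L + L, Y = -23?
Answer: -1218483/17 ≈ -71676.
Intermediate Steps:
D(L) = -5 + 2*L (D(L) = -5 + (L + L) = -5 + 2*L)
d(f) = f/(-65 + f) (d(f) = f/(f - 65) = f/(-65 + f))
U(z, s) = -38 (U(z, s) = -15 - 23 = -38)
(d(31) + U(4*15, D(9)))*(2096 - 254) = (31/(-65 + 31) - 38)*(2096 - 254) = (31/(-34) - 38)*1842 = (31*(-1/34) - 38)*1842 = (-31/34 - 38)*1842 = -1323/34*1842 = -1218483/17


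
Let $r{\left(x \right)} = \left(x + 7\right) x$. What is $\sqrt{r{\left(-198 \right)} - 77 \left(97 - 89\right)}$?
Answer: $\sqrt{37202} \approx 192.88$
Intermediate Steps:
$r{\left(x \right)} = x \left(7 + x\right)$ ($r{\left(x \right)} = \left(7 + x\right) x = x \left(7 + x\right)$)
$\sqrt{r{\left(-198 \right)} - 77 \left(97 - 89\right)} = \sqrt{- 198 \left(7 - 198\right) - 77 \left(97 - 89\right)} = \sqrt{\left(-198\right) \left(-191\right) - 616} = \sqrt{37818 - 616} = \sqrt{37202}$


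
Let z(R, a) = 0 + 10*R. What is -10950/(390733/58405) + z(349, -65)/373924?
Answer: -119568014100415/73052223146 ≈ -1636.7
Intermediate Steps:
z(R, a) = 10*R
-10950/(390733/58405) + z(349, -65)/373924 = -10950/(390733/58405) + (10*349)/373924 = -10950/(390733*(1/58405)) + 3490*(1/373924) = -10950/390733/58405 + 1745/186962 = -10950*58405/390733 + 1745/186962 = -639534750/390733 + 1745/186962 = -119568014100415/73052223146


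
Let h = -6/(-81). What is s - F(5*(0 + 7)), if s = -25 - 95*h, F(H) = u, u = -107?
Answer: 2024/27 ≈ 74.963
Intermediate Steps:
F(H) = -107
h = 2/27 (h = -6*(-1/81) = 2/27 ≈ 0.074074)
s = -865/27 (s = -25 - 95*2/27 = -25 - 190/27 = -865/27 ≈ -32.037)
s - F(5*(0 + 7)) = -865/27 - 1*(-107) = -865/27 + 107 = 2024/27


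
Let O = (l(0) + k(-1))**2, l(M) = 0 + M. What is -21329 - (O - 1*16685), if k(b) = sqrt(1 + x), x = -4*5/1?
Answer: -4625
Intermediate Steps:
x = -20 (x = -20*1 = -20)
l(M) = M
k(b) = I*sqrt(19) (k(b) = sqrt(1 - 20) = sqrt(-19) = I*sqrt(19))
O = -19 (O = (0 + I*sqrt(19))**2 = (I*sqrt(19))**2 = -19)
-21329 - (O - 1*16685) = -21329 - (-19 - 1*16685) = -21329 - (-19 - 16685) = -21329 - 1*(-16704) = -21329 + 16704 = -4625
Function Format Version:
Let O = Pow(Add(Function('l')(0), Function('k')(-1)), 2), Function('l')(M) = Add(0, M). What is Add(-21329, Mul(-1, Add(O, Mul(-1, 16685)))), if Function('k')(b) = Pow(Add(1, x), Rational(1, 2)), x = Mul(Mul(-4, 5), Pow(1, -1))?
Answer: -4625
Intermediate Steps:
x = -20 (x = Mul(-20, 1) = -20)
Function('l')(M) = M
Function('k')(b) = Mul(I, Pow(19, Rational(1, 2))) (Function('k')(b) = Pow(Add(1, -20), Rational(1, 2)) = Pow(-19, Rational(1, 2)) = Mul(I, Pow(19, Rational(1, 2))))
O = -19 (O = Pow(Add(0, Mul(I, Pow(19, Rational(1, 2)))), 2) = Pow(Mul(I, Pow(19, Rational(1, 2))), 2) = -19)
Add(-21329, Mul(-1, Add(O, Mul(-1, 16685)))) = Add(-21329, Mul(-1, Add(-19, Mul(-1, 16685)))) = Add(-21329, Mul(-1, Add(-19, -16685))) = Add(-21329, Mul(-1, -16704)) = Add(-21329, 16704) = -4625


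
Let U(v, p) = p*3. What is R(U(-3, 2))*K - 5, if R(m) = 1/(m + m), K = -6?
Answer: -11/2 ≈ -5.5000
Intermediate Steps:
U(v, p) = 3*p
R(m) = 1/(2*m)
R(U(-3, 2))*K - 5 = (1/(2*((3*2))))*(-6) - 5 = ((½)/6)*(-6) - 5 = ((½)*(⅙))*(-6) - 5 = (1/12)*(-6) - 5 = -½ - 5 = -11/2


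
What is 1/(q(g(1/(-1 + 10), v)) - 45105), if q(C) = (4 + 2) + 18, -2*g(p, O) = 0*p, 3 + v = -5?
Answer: -1/45081 ≈ -2.2182e-5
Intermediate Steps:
v = -8 (v = -3 - 5 = -8)
g(p, O) = 0 (g(p, O) = -0*p = -½*0 = 0)
q(C) = 24 (q(C) = 6 + 18 = 24)
1/(q(g(1/(-1 + 10), v)) - 45105) = 1/(24 - 45105) = 1/(-45081) = -1/45081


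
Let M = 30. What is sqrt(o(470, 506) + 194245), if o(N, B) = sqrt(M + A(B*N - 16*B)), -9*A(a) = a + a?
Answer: sqrt(1748205 + 3*I*sqrt(459178))/3 ≈ 440.73 + 0.25625*I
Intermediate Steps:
A(a) = -2*a/9 (A(a) = -(a + a)/9 = -2*a/9)
o(N, B) = sqrt(30 + 32*B/9 - 2*B*N/9) (o(N, B) = sqrt(30 - 2*(B*N - 16*B)/9) = sqrt(30 - 2*(-16*B + B*N)/9) = sqrt(30 + (32*B/9 - 2*B*N/9)) = sqrt(30 + 32*B/9 - 2*B*N/9))
sqrt(o(470, 506) + 194245) = sqrt(sqrt(2)*sqrt(135 - 1*506*(-16 + 470))/3 + 194245) = sqrt(sqrt(2)*sqrt(135 - 1*506*454)/3 + 194245) = sqrt(sqrt(2)*sqrt(135 - 229724)/3 + 194245) = sqrt(sqrt(2)*sqrt(-229589)/3 + 194245) = sqrt(sqrt(2)*(I*sqrt(229589))/3 + 194245) = sqrt(I*sqrt(459178)/3 + 194245) = sqrt(194245 + I*sqrt(459178)/3)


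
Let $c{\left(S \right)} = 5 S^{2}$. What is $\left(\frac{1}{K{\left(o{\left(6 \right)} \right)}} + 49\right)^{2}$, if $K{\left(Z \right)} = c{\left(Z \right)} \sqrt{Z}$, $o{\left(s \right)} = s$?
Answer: $\frac{\left(52920 + \sqrt{6}\right)^{2}}{1166400} \approx 2401.2$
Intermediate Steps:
$K{\left(Z \right)} = 5 Z^{\frac{5}{2}}$ ($K{\left(Z \right)} = 5 Z^{2} \sqrt{Z} = 5 Z^{\frac{5}{2}}$)
$\left(\frac{1}{K{\left(o{\left(6 \right)} \right)}} + 49\right)^{2} = \left(\frac{1}{5 \cdot 6^{\frac{5}{2}}} + 49\right)^{2} = \left(\frac{1}{5 \cdot 36 \sqrt{6}} + 49\right)^{2} = \left(\frac{1}{180 \sqrt{6}} + 49\right)^{2} = \left(\frac{\sqrt{6}}{1080} + 49\right)^{2} = \left(49 + \frac{\sqrt{6}}{1080}\right)^{2}$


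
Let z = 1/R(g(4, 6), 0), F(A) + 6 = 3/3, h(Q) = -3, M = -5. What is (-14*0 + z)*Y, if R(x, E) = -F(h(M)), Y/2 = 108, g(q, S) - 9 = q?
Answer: 216/5 ≈ 43.200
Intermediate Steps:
g(q, S) = 9 + q
Y = 216 (Y = 2*108 = 216)
F(A) = -5 (F(A) = -6 + 3/3 = -6 + 3*(⅓) = -6 + 1 = -5)
R(x, E) = 5 (R(x, E) = -1*(-5) = 5)
z = ⅕ (z = 1/5 = ⅕ ≈ 0.20000)
(-14*0 + z)*Y = (-14*0 + ⅕)*216 = (0 + ⅕)*216 = (⅕)*216 = 216/5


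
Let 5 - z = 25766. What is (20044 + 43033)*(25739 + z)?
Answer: -1387694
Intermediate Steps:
z = -25761 (z = 5 - 1*25766 = 5 - 25766 = -25761)
(20044 + 43033)*(25739 + z) = (20044 + 43033)*(25739 - 25761) = 63077*(-22) = -1387694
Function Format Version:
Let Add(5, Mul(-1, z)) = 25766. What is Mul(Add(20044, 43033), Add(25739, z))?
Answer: -1387694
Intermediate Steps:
z = -25761 (z = Add(5, Mul(-1, 25766)) = Add(5, -25766) = -25761)
Mul(Add(20044, 43033), Add(25739, z)) = Mul(Add(20044, 43033), Add(25739, -25761)) = Mul(63077, -22) = -1387694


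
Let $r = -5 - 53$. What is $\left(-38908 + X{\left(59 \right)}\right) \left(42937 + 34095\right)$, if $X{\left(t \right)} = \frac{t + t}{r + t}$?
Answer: $-2988071280$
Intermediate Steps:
$r = -58$ ($r = -5 - 53 = -58$)
$X{\left(t \right)} = \frac{2 t}{-58 + t}$ ($X{\left(t \right)} = \frac{t + t}{-58 + t} = \frac{2 t}{-58 + t}$)
$\left(-38908 + X{\left(59 \right)}\right) \left(42937 + 34095\right) = \left(-38908 + 2 \cdot 59 \frac{1}{-58 + 59}\right) \left(42937 + 34095\right) = \left(-38908 + 2 \cdot 59 \cdot 1^{-1}\right) 77032 = \left(-38908 + 2 \cdot 59 \cdot 1\right) 77032 = \left(-38908 + 118\right) 77032 = \left(-38790\right) 77032 = -2988071280$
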